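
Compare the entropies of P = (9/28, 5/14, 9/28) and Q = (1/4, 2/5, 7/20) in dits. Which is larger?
P

Computing entropies in dits:
H(P) = 0.4766
H(Q) = 0.4693

Distribution P has higher entropy.

Intuition: The distribution closer to uniform (more spread out) has higher entropy.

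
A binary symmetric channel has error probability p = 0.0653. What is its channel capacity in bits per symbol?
0.6519 bits

For a binary symmetric channel (BSC) with error probability p:
Capacity C = 1 - H(p) bits per symbol

where H(p) = -p log₂(p) - (1-p) log₂(1-p) is the binary entropy function.

H(0.0653) = 0.3481 bits
C = 1 - 0.3481 = 0.6519 bits per symbol

This means we can reliably transmit up to 0.6519 bits of information per channel use.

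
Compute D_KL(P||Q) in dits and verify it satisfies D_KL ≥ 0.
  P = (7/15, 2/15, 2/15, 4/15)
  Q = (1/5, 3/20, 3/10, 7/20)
0.0865 dits

KL divergence satisfies the Gibbs inequality: D_KL(P||Q) ≥ 0 for all distributions P, Q.

D_KL(P||Q) = Σ p(x) log(p(x)/q(x))
Term by term:
  x=0: 7/15 × log_10[(7/15)/(1/5)] = 0.1717
  x=1: 2/15 × log_10[(2/15)/(3/20)] = -0.0068
  x=2: 2/15 × log_10[(2/15)/(3/10)] = -0.0470
  x=3: 4/15 × log_10[(4/15)/(7/20)] = -0.0315
D_KL(P||Q) = 0.0865 dits

D_KL(P||Q) = 0.0865 ≥ 0 ✓

This non-negativity is a fundamental property: relative entropy cannot be negative because it measures how different Q is from P.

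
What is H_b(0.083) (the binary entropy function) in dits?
0.1242 dits

The binary entropy function is:
H(p) = -p log(p) - (1-p) log(1-p)

H(0.083) = -0.083 × log_10(0.083) - 0.917 × log_10(0.917)
H(0.083) = 0.1242 dits

Note: Binary entropy is maximized at p=0.5 (H=1 bit) and minimized at p=0 or p=1 (H=0).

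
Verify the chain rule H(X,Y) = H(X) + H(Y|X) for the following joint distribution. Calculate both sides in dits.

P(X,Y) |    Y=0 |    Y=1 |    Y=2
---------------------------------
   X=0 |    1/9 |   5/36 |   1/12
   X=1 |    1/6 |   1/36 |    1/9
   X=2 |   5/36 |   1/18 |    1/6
H(X,Y) = 0.9125, H(X) = 0.4761, H(Y|X) = 0.4364 (all in dits)

Chain rule: H(X,Y) = H(X) + H(Y|X)

Left side — joint entropy directly:
H(X,Y) = -Σ p(x,y) log p(x,y) = 0.9125 dits

Right side — compute H(Y|X) from the conditional distributions:
P(X) = (1/3, 11/36, 13/36), so H(X) = 0.4761 dits
H(Y|X) = Σ_x P(X=x) · H(Y|X=x):
  P(Y|X=0) = (1/3, 5/12, 1/4), H(Y|X=0) = 0.4680, weight P(X=0) = 1/3
  P(Y|X=1) = (6/11, 1/11, 4/11), H(Y|X=1) = 0.3980, weight P(X=1) = 11/36
  P(Y|X=2) = (5/13, 2/13, 6/13), H(Y|X=2) = 0.4396, weight P(X=2) = 13/36
H(Y|X) = 0.4364 dits

H(X) + H(Y|X) = 0.4761 + 0.4364 = 0.9125 dits

Both sides equal 0.9125 dits. ✓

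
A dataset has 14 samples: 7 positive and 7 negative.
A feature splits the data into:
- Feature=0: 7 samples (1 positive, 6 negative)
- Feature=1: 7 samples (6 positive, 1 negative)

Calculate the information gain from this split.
0.4083 bits

Information Gain = H(Y) - H(Y|Feature)

Before split:
P(positive) = 7/14 = 0.5000
H(Y) = 1.0000 bits

After split:
Feature=0: H = 0.5917 bits (weight = 7/14)
Feature=1: H = 0.5917 bits (weight = 7/14)
H(Y|Feature) = (7/14)×0.5917 + (7/14)×0.5917 = 0.5917 bits

Information Gain = 1.0000 - 0.5917 = 0.4083 bits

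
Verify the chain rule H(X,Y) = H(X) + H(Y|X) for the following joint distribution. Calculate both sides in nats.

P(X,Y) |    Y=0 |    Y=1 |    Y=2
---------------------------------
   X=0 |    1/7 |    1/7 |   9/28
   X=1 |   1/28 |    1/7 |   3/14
H(X,Y) = 1.6479, H(X) = 0.6700, H(Y|X) = 0.9779 (all in nats)

Chain rule: H(X,Y) = H(X) + H(Y|X)

Left side — joint entropy directly:
H(X,Y) = -Σ p(x,y) log p(x,y) = 1.6479 nats

Right side — compute H(Y|X) from the conditional distributions:
P(X) = (17/28, 11/28), so H(X) = 0.6700 nats
H(Y|X) = Σ_x P(X=x) · H(Y|X=x):
  P(Y|X=0) = (4/17, 4/17, 9/17), H(Y|X=0) = 1.0176, weight P(X=0) = 17/28
  P(Y|X=1) = (1/11, 4/11, 6/11), H(Y|X=1) = 0.9165, weight P(X=1) = 11/28
H(Y|X) = 0.9779 nats

H(X) + H(Y|X) = 0.6700 + 0.9779 = 1.6479 nats

Both sides equal 1.6479 nats. ✓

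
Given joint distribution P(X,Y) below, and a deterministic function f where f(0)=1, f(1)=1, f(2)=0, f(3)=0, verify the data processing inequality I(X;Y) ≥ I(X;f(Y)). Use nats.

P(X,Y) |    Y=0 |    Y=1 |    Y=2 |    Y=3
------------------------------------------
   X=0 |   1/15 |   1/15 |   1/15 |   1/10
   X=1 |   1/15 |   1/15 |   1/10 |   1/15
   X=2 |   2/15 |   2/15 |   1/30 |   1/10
I(X;Y) = 0.0435, I(X;f(Y)) = 0.0241, inequality holds: 0.0435 ≥ 0.0241

Data Processing Inequality: For any Markov chain X → Y → Z, we have I(X;Y) ≥ I(X;Z).

Here Z = f(Y) is a deterministic function of Y, forming X → Y → Z.

Original I(X;Y) = 0.0435 nats

After applying f:
P(X,Z) where Z=f(Y):
- P(X,Z=0) = P(X,Y=2) + P(X,Y=3)
- P(X,Z=1) = P(X,Y=0) + P(X,Y=1)

I(X;Z) = I(X;f(Y)) = 0.0241 nats

Verification: 0.0435 ≥ 0.0241 ✓

Information cannot be created by processing; the function f can only lose information about X.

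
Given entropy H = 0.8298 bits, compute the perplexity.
1.7774

Perplexity is 2^H (or exp(H) for natural log).

H = 0.8298 bits
Perplexity = 2^0.8298 = 1.7774

Interpretation: The model's uncertainty is equivalent to choosing uniformly among 1.8 options.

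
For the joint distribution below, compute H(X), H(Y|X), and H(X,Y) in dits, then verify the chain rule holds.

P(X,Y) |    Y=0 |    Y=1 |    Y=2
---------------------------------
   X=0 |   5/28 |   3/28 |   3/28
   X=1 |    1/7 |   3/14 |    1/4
H(X,Y) = 0.7561, H(X) = 0.2910, H(Y|X) = 0.4651 (all in dits)

Chain rule: H(X,Y) = H(X) + H(Y|X)

Left side — joint entropy directly:
H(X,Y) = -Σ p(x,y) log p(x,y) = 0.7561 dits

Right side — compute H(Y|X) from the conditional distributions:
P(X) = (11/28, 17/28), so H(X) = 0.2910 dits
H(Y|X) = Σ_x P(X=x) · H(Y|X=x):
  P(Y|X=0) = (5/11, 3/11, 3/11), H(Y|X=0) = 0.4634, weight P(X=0) = 11/28
  P(Y|X=1) = (4/17, 6/17, 7/17), H(Y|X=1) = 0.4662, weight P(X=1) = 17/28
H(Y|X) = 0.4651 dits

H(X) + H(Y|X) = 0.2910 + 0.4651 = 0.7561 dits

Both sides equal 0.7561 dits. ✓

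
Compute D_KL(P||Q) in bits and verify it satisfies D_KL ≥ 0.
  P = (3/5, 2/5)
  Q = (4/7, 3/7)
0.0024 bits

KL divergence satisfies the Gibbs inequality: D_KL(P||Q) ≥ 0 for all distributions P, Q.

D_KL(P||Q) = Σ p(x) log(p(x)/q(x))
Term by term:
  x=0: 3/5 × log_2[(3/5)/(4/7)] = 0.0422
  x=1: 2/5 × log_2[(2/5)/(3/7)] = -0.0398
D_KL(P||Q) = 0.0024 bits

D_KL(P||Q) = 0.0024 ≥ 0 ✓

This non-negativity is a fundamental property: relative entropy cannot be negative because it measures how different Q is from P.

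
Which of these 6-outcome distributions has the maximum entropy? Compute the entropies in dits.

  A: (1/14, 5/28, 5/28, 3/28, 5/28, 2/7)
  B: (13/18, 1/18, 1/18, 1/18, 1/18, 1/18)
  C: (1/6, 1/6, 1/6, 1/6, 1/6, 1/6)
C

For a discrete distribution over n outcomes, entropy is maximized by the uniform distribution.

Computing entropies:
H(A) = 0.7421 dits
H(B) = 0.4508 dits
H(C) = 0.7782 dits

The uniform distribution (where all probabilities equal 1/6) achieves the maximum entropy of log_10(6) = 0.7782 dits.

Distribution C has the highest entropy.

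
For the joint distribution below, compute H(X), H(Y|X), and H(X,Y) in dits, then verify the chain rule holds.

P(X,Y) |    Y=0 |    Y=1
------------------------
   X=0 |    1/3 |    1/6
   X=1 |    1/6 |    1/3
H(X,Y) = 0.5775, H(X) = 0.3010, H(Y|X) = 0.2764 (all in dits)

Chain rule: H(X,Y) = H(X) + H(Y|X)

Left side — joint entropy directly:
H(X,Y) = -Σ p(x,y) log p(x,y) = 0.5775 dits

Right side — compute H(Y|X) from the conditional distributions:
P(X) = (1/2, 1/2), so H(X) = 0.3010 dits
H(Y|X) = Σ_x P(X=x) · H(Y|X=x):
  P(Y|X=0) = (2/3, 1/3), H(Y|X=0) = 0.2764, weight P(X=0) = 1/2
  P(Y|X=1) = (1/3, 2/3), H(Y|X=1) = 0.2764, weight P(X=1) = 1/2
H(Y|X) = 0.2764 dits

H(X) + H(Y|X) = 0.3010 + 0.2764 = 0.5775 dits

Both sides equal 0.5775 dits. ✓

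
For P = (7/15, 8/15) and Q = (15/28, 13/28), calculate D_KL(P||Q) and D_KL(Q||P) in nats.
D_KL(P||Q) = 0.0096, D_KL(Q||P) = 0.0095

KL divergence is not symmetric: D_KL(P||Q) ≠ D_KL(Q||P) in general.

D_KL(P||Q) = 0.0096 nats
D_KL(Q||P) = 0.0095 nats

No, they are not equal!

This asymmetry is why KL divergence is not a true distance metric.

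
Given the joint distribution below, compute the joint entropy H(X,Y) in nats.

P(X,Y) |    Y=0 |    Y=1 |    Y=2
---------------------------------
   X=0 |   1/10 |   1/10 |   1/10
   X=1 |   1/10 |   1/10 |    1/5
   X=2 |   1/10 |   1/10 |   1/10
2.1640 nats

Joint entropy is H(X,Y) = -Σ_{x,y} p(x,y) log p(x,y).

Summing over all non-zero entries:
H(X,Y) = -[1/10·log_e(1/10) + 1/10·log_e(1/10) + 1/10·log_e(1/10) + 1/10·log_e(1/10) + 1/10·log_e(1/10) + 1/5·log_e(1/5) + 1/10·log_e(1/10) + 1/10·log_e(1/10) + 1/10·log_e(1/10)]
H(X,Y) = 2.1640 nats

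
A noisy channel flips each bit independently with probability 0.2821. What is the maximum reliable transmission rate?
0.1417 bits

For a binary symmetric channel (BSC) with error probability p:
Capacity C = 1 - H(p) bits per symbol

where H(p) = -p log₂(p) - (1-p) log₂(1-p) is the binary entropy function.

H(0.2821) = 0.8583 bits
C = 1 - 0.8583 = 0.1417 bits per symbol

This means we can reliably transmit up to 0.1417 bits of information per channel use.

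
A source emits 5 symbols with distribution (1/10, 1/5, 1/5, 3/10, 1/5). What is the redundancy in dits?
0.0227 dits

Redundancy measures how far a source is from maximum entropy:
R = H_max - H(X)

Maximum entropy for 5 symbols: H_max = log_10(5) = 0.6990 dits
Actual entropy: H(X) = 0.6762 dits
Redundancy: R = 0.6990 - 0.6762 = 0.0227 dits

This redundancy represents potential for compression: the source could be compressed by 0.0227 dits per symbol.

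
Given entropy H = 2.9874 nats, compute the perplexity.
19.8340

Perplexity is e^H (or exp(H) for natural log).

H = 2.9874 nats
Perplexity = e^2.9874 = 19.8340

Interpretation: The model's uncertainty is equivalent to choosing uniformly among 19.8 options.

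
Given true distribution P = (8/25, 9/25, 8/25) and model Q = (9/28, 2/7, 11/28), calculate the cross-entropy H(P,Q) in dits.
0.4834 dits

Cross-entropy: H(P,Q) = -Σ p(x) log q(x)

Alternatively: H(P,Q) = H(P) + D_KL(P||Q)
H(P) = 0.4764 dits
D_KL(P||Q) = 0.0070 dits

H(P,Q) = 0.4764 + 0.0070 = 0.4834 dits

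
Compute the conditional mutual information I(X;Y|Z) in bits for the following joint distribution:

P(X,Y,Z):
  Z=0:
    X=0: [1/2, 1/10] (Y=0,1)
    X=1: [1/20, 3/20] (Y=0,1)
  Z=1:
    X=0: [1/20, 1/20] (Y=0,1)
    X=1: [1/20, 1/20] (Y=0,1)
0.1646 bits

Conditional mutual information: I(X;Y|Z) = H(X|Z) + H(Y|Z) - H(X,Y|Z)

H(Z) = 0.7219
H(X,Z) = 1.5710 → H(X|Z) = 0.8490
H(Y,Z) = 1.6388 → H(Y|Z) = 0.9168
H(X,Y,Z) = 2.3232 → H(X,Y|Z) = 1.6013

I(X;Y|Z) = 0.8490 + 0.9168 - 1.6013 = 0.1646 bits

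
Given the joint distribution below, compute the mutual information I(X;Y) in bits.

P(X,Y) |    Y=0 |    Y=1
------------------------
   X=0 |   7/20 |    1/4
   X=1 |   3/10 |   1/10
0.0216 bits

Mutual information: I(X;Y) = H(X) + H(Y) - H(X,Y)

Marginals:
P(X) = (3/5, 2/5), H(X) = 0.9710 bits
P(Y) = (13/20, 7/20), H(Y) = 0.9341 bits

Joint entropy: H(X,Y) = 1.8834 bits

I(X;Y) = 0.9710 + 0.9341 - 1.8834 = 0.0216 bits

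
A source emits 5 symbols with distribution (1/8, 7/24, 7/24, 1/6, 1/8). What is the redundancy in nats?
0.0722 nats

Redundancy measures how far a source is from maximum entropy:
R = H_max - H(X)

Maximum entropy for 5 symbols: H_max = log_e(5) = 1.6094 nats
Actual entropy: H(X) = 1.5372 nats
Redundancy: R = 1.6094 - 1.5372 = 0.0722 nats

This redundancy represents potential for compression: the source could be compressed by 0.0722 nats per symbol.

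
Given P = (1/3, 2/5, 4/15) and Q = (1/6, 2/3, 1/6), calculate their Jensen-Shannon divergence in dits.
0.0160 dits

Jensen-Shannon divergence is:
JSD(P||Q) = 0.5 × D_KL(P||M) + 0.5 × D_KL(Q||M)
where M = 0.5 × (P + Q) is the mixture distribution.

M = 0.5 × (1/3, 2/5, 4/15) + 0.5 × (1/6, 2/3, 1/6) = (1/4, 8/15, 0.216667)

D_KL(P||M) = 0.0157 dits
D_KL(Q||M) = 0.0163 dits

JSD(P||Q) = 0.5 × 0.0157 + 0.5 × 0.0163 = 0.0160 dits

Unlike KL divergence, JSD is symmetric and bounded: 0 ≤ JSD ≤ log(2).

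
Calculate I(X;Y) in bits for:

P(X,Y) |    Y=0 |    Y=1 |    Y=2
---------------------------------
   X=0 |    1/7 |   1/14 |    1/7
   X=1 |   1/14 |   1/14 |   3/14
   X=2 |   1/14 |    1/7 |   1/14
0.0949 bits

Mutual information: I(X;Y) = H(X) + H(Y) - H(X,Y)

Marginals:
P(X) = (5/14, 5/14, 2/7), H(X) = 1.5774 bits
P(Y) = (2/7, 2/7, 3/7), H(Y) = 1.5567 bits

Joint entropy: H(X,Y) = 3.0391 bits

I(X;Y) = 1.5774 + 1.5567 - 3.0391 = 0.0949 bits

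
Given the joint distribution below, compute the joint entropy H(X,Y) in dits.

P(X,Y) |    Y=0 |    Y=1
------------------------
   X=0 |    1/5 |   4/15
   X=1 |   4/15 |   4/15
0.5990 dits

Joint entropy is H(X,Y) = -Σ_{x,y} p(x,y) log p(x,y).

Summing over all non-zero entries:
H(X,Y) = -[1/5·log_10(1/5) + 4/15·log_10(4/15) + 4/15·log_10(4/15) + 4/15·log_10(4/15)]
H(X,Y) = 0.5990 dits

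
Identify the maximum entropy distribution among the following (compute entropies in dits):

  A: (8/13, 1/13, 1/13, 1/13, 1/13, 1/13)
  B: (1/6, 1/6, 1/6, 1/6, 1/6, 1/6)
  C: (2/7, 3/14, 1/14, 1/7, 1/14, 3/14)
B

For a discrete distribution over n outcomes, entropy is maximized by the uniform distribution.

Computing entropies:
H(A) = 0.5582 dits
H(B) = 0.7782 dits
H(C) = 0.7266 dits

The uniform distribution (where all probabilities equal 1/6) achieves the maximum entropy of log_10(6) = 0.7782 dits.

Distribution B has the highest entropy.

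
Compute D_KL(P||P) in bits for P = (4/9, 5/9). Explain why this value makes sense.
0.0000 bits

KL divergence satisfies the Gibbs inequality: D_KL(P||Q) ≥ 0 for all distributions P, Q.

D_KL(P||Q) = Σ p(x) log(p(x)/q(x))
Each term is p(x) × log_2(p(x)/p(x)) = p(x) × log_2(1) = 0, so the sum is 0.
D_KL(P||Q) = 0.0000 bits

When P = Q, the KL divergence is exactly 0, as there is no 'divergence' between identical distributions.

This non-negativity is a fundamental property: relative entropy cannot be negative because it measures how different Q is from P.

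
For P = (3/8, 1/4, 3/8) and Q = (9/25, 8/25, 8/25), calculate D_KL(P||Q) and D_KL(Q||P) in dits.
D_KL(P||Q) = 0.0057, D_KL(Q||P) = 0.0059

KL divergence is not symmetric: D_KL(P||Q) ≠ D_KL(Q||P) in general.

D_KL(P||Q) = 0.0057 dits
D_KL(Q||P) = 0.0059 dits

No, they are not equal!

This asymmetry is why KL divergence is not a true distance metric.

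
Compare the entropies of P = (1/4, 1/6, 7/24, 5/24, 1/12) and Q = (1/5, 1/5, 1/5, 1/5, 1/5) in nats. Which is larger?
Q

Computing entropies in nats:
H(P) = 1.5384
H(Q) = 1.6094

Distribution Q has higher entropy.

Intuition: The distribution closer to uniform (more spread out) has higher entropy.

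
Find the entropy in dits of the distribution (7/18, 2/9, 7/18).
0.4642 dits

Shannon entropy is H(X) = -Σ p(x) log p(x).

For P = (7/18, 2/9, 7/18):
H = -7/18 × log_10(7/18) -2/9 × log_10(2/9) -7/18 × log_10(7/18)
H = 0.4642 dits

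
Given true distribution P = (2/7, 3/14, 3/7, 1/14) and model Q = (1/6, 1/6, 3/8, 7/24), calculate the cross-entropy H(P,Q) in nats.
1.4042 nats

Cross-entropy: H(P,Q) = -Σ p(x) log q(x)

Alternatively: H(P,Q) = H(P) + D_KL(P||Q)
H(P) = 1.2397 nats
D_KL(P||Q) = 0.1646 nats

H(P,Q) = 1.2397 + 0.1646 = 1.4042 nats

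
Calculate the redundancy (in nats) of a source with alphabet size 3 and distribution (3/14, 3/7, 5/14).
0.0377 nats

Redundancy measures how far a source is from maximum entropy:
R = H_max - H(X)

Maximum entropy for 3 symbols: H_max = log_e(3) = 1.0986 nats
Actual entropy: H(X) = 1.0609 nats
Redundancy: R = 1.0986 - 1.0609 = 0.0377 nats

This redundancy represents potential for compression: the source could be compressed by 0.0377 nats per symbol.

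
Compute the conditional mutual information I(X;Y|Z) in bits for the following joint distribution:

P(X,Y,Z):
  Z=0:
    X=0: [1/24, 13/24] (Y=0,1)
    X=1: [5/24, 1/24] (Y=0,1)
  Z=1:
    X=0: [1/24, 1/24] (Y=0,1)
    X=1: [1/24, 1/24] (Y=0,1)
0.3554 bits

Conditional mutual information: I(X;Y|Z) = H(X|Z) + H(Y|Z) - H(X,Y|Z)

H(Z) = 0.6500
H(X,Z) = 1.5511 → H(X|Z) = 0.9011
H(Y,Z) = 1.5511 → H(Y|Z) = 0.9011
H(X,Y,Z) = 2.0968 → H(X,Y|Z) = 1.4468

I(X;Y|Z) = 0.9011 + 0.9011 - 1.4468 = 0.3554 bits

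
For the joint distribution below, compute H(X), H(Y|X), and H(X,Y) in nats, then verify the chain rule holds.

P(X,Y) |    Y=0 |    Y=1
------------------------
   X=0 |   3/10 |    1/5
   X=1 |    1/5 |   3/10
H(X,Y) = 1.3662, H(X) = 0.6931, H(Y|X) = 0.6730 (all in nats)

Chain rule: H(X,Y) = H(X) + H(Y|X)

Left side — joint entropy directly:
H(X,Y) = -Σ p(x,y) log p(x,y) = 1.3662 nats

Right side — compute H(Y|X) from the conditional distributions:
P(X) = (1/2, 1/2), so H(X) = 0.6931 nats
H(Y|X) = Σ_x P(X=x) · H(Y|X=x):
  P(Y|X=0) = (3/5, 2/5), H(Y|X=0) = 0.6730, weight P(X=0) = 1/2
  P(Y|X=1) = (2/5, 3/5), H(Y|X=1) = 0.6730, weight P(X=1) = 1/2
H(Y|X) = 0.6730 nats

H(X) + H(Y|X) = 0.6931 + 0.6730 = 1.3662 nats

Both sides equal 1.3662 nats. ✓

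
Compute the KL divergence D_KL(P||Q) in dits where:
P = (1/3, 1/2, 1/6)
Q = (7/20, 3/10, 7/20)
0.0502 dits

KL divergence: D_KL(P||Q) = Σ p(x) log(p(x)/q(x))

Computing term by term:
  x=0: 1/3 × log_10[(1/3)/(7/20)] = 1/3 × -0.0212 = -0.0071
  x=1: 1/2 × log_10[(1/2)/(3/10)] = 1/2 × 0.2218 = 0.1109
  x=2: 1/6 × log_10[(1/6)/(7/20)] = 1/6 × -0.3222 = -0.0537

D_KL(P||Q) = 0.0502 dits

Note: KL divergence is always non-negative and equals 0 iff P = Q.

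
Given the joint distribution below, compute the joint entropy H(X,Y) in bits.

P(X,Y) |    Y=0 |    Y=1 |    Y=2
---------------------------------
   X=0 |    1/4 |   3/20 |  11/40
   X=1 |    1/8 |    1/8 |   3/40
2.4530 bits

Joint entropy is H(X,Y) = -Σ_{x,y} p(x,y) log p(x,y).

Summing over all non-zero entries:
H(X,Y) = -[1/4·log_2(1/4) + 3/20·log_2(3/20) + 11/40·log_2(11/40) + 1/8·log_2(1/8) + 1/8·log_2(1/8) + 3/40·log_2(3/40)]
H(X,Y) = 2.4530 bits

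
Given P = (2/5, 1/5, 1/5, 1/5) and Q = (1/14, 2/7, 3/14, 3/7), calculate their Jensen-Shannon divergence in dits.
0.0384 dits

Jensen-Shannon divergence is:
JSD(P||Q) = 0.5 × D_KL(P||M) + 0.5 × D_KL(Q||M)
where M = 0.5 × (P + Q) is the mixture distribution.

M = 0.5 × (2/5, 1/5, 1/5, 1/5) + 0.5 × (1/14, 2/7, 3/14, 3/7) = (0.235714, 0.242857, 0.207143, 11/35)

D_KL(P||M) = 0.0327 dits
D_KL(Q||M) = 0.0440 dits

JSD(P||Q) = 0.5 × 0.0327 + 0.5 × 0.0440 = 0.0384 dits

Unlike KL divergence, JSD is symmetric and bounded: 0 ≤ JSD ≤ log(2).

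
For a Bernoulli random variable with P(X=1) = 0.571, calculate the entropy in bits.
0.9854 bits

The binary entropy function is:
H(p) = -p log(p) - (1-p) log(1-p)

H(0.571) = -0.571 × log_2(0.571) - 0.429 × log_2(0.429)
H(0.571) = 0.9854 bits

Note: Binary entropy is maximized at p=0.5 (H=1 bit) and minimized at p=0 or p=1 (H=0).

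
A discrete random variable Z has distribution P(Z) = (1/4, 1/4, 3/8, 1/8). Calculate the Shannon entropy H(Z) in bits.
1.9056 bits

Shannon entropy is H(X) = -Σ p(x) log p(x).

For P = (1/4, 1/4, 3/8, 1/8):
H = -1/4 × log_2(1/4) -1/4 × log_2(1/4) -3/8 × log_2(3/8) -1/8 × log_2(1/8)
H = 1.9056 bits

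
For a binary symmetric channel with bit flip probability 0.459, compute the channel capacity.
0.0049 bits

For a binary symmetric channel (BSC) with error probability p:
Capacity C = 1 - H(p) bits per symbol

where H(p) = -p log₂(p) - (1-p) log₂(1-p) is the binary entropy function.

H(0.459) = 0.9951 bits
C = 1 - 0.9951 = 0.0049 bits per symbol

This means we can reliably transmit up to 0.0049 bits of information per channel use.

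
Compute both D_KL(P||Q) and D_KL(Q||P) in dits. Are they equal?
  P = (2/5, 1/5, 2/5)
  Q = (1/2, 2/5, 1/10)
D_KL(P||Q) = 0.1419, D_KL(Q||P) = 0.1087

KL divergence is not symmetric: D_KL(P||Q) ≠ D_KL(Q||P) in general.

D_KL(P||Q) = 0.1419 dits
D_KL(Q||P) = 0.1087 dits

No, they are not equal!

This asymmetry is why KL divergence is not a true distance metric.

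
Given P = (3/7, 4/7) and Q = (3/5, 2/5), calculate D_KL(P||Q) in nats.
0.0596 nats

KL divergence: D_KL(P||Q) = Σ p(x) log(p(x)/q(x))

Computing term by term:
  x=0: 3/7 × log_e[(3/7)/(3/5)] = 3/7 × -0.3365 = -0.1442
  x=1: 4/7 × log_e[(4/7)/(2/5)] = 4/7 × 0.3567 = 0.2038

D_KL(P||Q) = 0.0596 nats

Note: KL divergence is always non-negative and equals 0 iff P = Q.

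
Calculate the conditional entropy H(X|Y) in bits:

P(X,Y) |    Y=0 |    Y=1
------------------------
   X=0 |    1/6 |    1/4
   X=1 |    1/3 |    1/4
0.9591 bits

Using the chain rule: H(X|Y) = H(X,Y) - H(Y)

First, compute H(X,Y) = 1.9591 bits

Marginal P(Y) = (1/2, 1/2)
H(Y) = 1.0000 bits

H(X|Y) = H(X,Y) - H(Y) = 1.9591 - 1.0000 = 0.9591 bits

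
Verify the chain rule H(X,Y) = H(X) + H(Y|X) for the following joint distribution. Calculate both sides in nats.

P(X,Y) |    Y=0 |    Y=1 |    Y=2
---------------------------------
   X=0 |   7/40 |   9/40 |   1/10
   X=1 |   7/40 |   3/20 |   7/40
H(X,Y) = 1.7655, H(X) = 0.6931, H(Y|X) = 1.0724 (all in nats)

Chain rule: H(X,Y) = H(X) + H(Y|X)

Left side — joint entropy directly:
H(X,Y) = -Σ p(x,y) log p(x,y) = 1.7655 nats

Right side — compute H(Y|X) from the conditional distributions:
P(X) = (1/2, 1/2), so H(X) = 0.6931 nats
H(Y|X) = Σ_x P(X=x) · H(Y|X=x):
  P(Y|X=0) = (7/20, 9/20, 1/5), H(Y|X=0) = 1.0487, weight P(X=0) = 1/2
  P(Y|X=1) = (7/20, 3/10, 7/20), H(Y|X=1) = 1.0961, weight P(X=1) = 1/2
H(Y|X) = 1.0724 nats

H(X) + H(Y|X) = 0.6931 + 1.0724 = 1.7655 nats

Both sides equal 1.7655 nats. ✓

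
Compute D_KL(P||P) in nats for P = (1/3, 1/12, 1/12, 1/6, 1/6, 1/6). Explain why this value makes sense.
0.0000 nats

KL divergence satisfies the Gibbs inequality: D_KL(P||Q) ≥ 0 for all distributions P, Q.

D_KL(P||Q) = Σ p(x) log(p(x)/q(x))
Each term is p(x) × log_e(p(x)/p(x)) = p(x) × log_e(1) = 0, so the sum is 0.
D_KL(P||Q) = 0.0000 nats

When P = Q, the KL divergence is exactly 0, as there is no 'divergence' between identical distributions.

This non-negativity is a fundamental property: relative entropy cannot be negative because it measures how different Q is from P.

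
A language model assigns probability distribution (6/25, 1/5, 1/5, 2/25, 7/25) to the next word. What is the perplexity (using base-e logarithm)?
4.6869

Perplexity is e^H (or exp(H) for natural log).

First, H = -Σ p log p = 1.5448 nats
Perplexity = e^1.5448 = 4.6869

Interpretation: The model's uncertainty is equivalent to choosing uniformly among 4.7 options.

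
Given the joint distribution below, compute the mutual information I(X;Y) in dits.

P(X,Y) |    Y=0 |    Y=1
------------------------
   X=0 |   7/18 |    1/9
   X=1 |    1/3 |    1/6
0.0034 dits

Mutual information: I(X;Y) = H(X) + H(Y) - H(X,Y)

Marginals:
P(X) = (1/2, 1/2), H(X) = 0.3010 dits
P(Y) = (13/18, 5/18), H(Y) = 0.2566 dits

Joint entropy: H(X,Y) = 0.5543 dits

I(X;Y) = 0.3010 + 0.2566 - 0.5543 = 0.0034 dits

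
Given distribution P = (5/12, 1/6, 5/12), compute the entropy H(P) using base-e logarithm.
1.0282 nats

Shannon entropy is H(X) = -Σ p(x) log p(x).

For P = (5/12, 1/6, 5/12):
H = -5/12 × log_e(5/12) -1/6 × log_e(1/6) -5/12 × log_e(5/12)
H = 1.0282 nats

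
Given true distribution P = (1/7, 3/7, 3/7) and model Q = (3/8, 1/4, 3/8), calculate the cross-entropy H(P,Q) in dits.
0.5014 dits

Cross-entropy: H(P,Q) = -Σ p(x) log q(x)

Alternatively: H(P,Q) = H(P) + D_KL(P||Q)
H(P) = 0.4361 dits
D_KL(P||Q) = 0.0653 dits

H(P,Q) = 0.4361 + 0.0653 = 0.5014 dits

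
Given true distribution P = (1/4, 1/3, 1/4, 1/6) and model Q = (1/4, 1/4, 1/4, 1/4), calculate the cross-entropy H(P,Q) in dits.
0.6021 dits

Cross-entropy: H(P,Q) = -Σ p(x) log q(x)

Alternatively: H(P,Q) = H(P) + D_KL(P||Q)
H(P) = 0.5898 dits
D_KL(P||Q) = 0.0123 dits

H(P,Q) = 0.5898 + 0.0123 = 0.6021 dits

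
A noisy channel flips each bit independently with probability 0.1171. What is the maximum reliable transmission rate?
0.4790 bits

For a binary symmetric channel (BSC) with error probability p:
Capacity C = 1 - H(p) bits per symbol

where H(p) = -p log₂(p) - (1-p) log₂(1-p) is the binary entropy function.

H(0.1171) = 0.5210 bits
C = 1 - 0.5210 = 0.4790 bits per symbol

This means we can reliably transmit up to 0.4790 bits of information per channel use.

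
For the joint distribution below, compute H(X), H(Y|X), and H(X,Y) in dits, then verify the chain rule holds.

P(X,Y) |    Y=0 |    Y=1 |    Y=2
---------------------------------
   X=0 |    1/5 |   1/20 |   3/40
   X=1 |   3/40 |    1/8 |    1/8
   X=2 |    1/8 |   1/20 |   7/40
H(X,Y) = 0.9098, H(X) = 0.4769, H(Y|X) = 0.4329 (all in dits)

Chain rule: H(X,Y) = H(X) + H(Y|X)

Left side — joint entropy directly:
H(X,Y) = -Σ p(x,y) log p(x,y) = 0.9098 dits

Right side — compute H(Y|X) from the conditional distributions:
P(X) = (13/40, 13/40, 7/20), so H(X) = 0.4769 dits
H(Y|X) = Σ_x P(X=x) · H(Y|X=x):
  P(Y|X=0) = (8/13, 2/13, 3/13), H(Y|X=0) = 0.4018, weight P(X=0) = 13/40
  P(Y|X=1) = (3/13, 5/13, 5/13), H(Y|X=1) = 0.4662, weight P(X=1) = 13/40
  P(Y|X=2) = (5/14, 1/7, 1/2), H(Y|X=2) = 0.4309, weight P(X=2) = 7/20
H(Y|X) = 0.4329 dits

H(X) + H(Y|X) = 0.4769 + 0.4329 = 0.9098 dits

Both sides equal 0.9098 dits. ✓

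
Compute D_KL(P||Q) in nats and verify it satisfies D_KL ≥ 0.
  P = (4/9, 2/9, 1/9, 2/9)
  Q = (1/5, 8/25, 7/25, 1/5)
0.1946 nats

KL divergence satisfies the Gibbs inequality: D_KL(P||Q) ≥ 0 for all distributions P, Q.

D_KL(P||Q) = Σ p(x) log(p(x)/q(x))
Term by term:
  x=0: 4/9 × log_e[(4/9)/(1/5)] = 0.3549
  x=1: 2/9 × log_e[(2/9)/(8/25)] = -0.0810
  x=2: 1/9 × log_e[(1/9)/(7/25)] = -0.1027
  x=3: 2/9 × log_e[(2/9)/(1/5)] = 0.0234
D_KL(P||Q) = 0.1946 nats

D_KL(P||Q) = 0.1946 ≥ 0 ✓

This non-negativity is a fundamental property: relative entropy cannot be negative because it measures how different Q is from P.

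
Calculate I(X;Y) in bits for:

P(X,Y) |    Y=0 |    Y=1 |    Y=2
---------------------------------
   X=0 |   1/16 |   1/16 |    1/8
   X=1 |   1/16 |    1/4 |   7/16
0.0308 bits

Mutual information: I(X;Y) = H(X) + H(Y) - H(X,Y)

Marginals:
P(X) = (1/4, 3/4), H(X) = 0.8113 bits
P(Y) = (1/8, 5/16, 9/16), H(Y) = 1.3663 bits

Joint entropy: H(X,Y) = 2.1468 bits

I(X;Y) = 0.8113 + 1.3663 - 2.1468 = 0.0308 bits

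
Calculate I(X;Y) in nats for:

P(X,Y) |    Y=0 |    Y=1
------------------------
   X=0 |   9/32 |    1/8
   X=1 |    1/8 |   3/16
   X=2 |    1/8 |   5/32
0.0369 nats

Mutual information: I(X;Y) = H(X) + H(Y) - H(X,Y)

Marginals:
P(X) = (13/32, 5/16, 9/32), H(X) = 1.0862 nats
P(Y) = (17/32, 15/32), H(Y) = 0.6912 nats

Joint entropy: H(X,Y) = 1.7405 nats

I(X;Y) = 1.0862 + 0.6912 - 1.7405 = 0.0369 nats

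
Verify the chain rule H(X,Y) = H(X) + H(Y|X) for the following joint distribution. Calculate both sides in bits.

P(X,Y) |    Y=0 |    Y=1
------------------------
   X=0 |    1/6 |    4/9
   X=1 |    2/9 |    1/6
H(X,Y) = 1.8638, H(X) = 0.9641, H(Y|X) = 0.8997 (all in bits)

Chain rule: H(X,Y) = H(X) + H(Y|X)

Left side — joint entropy directly:
H(X,Y) = -Σ p(x,y) log p(x,y) = 1.8638 bits

Right side — compute H(Y|X) from the conditional distributions:
P(X) = (11/18, 7/18), so H(X) = 0.9641 bits
H(Y|X) = Σ_x P(X=x) · H(Y|X=x):
  P(Y|X=0) = (3/11, 8/11), H(Y|X=0) = 0.8454, weight P(X=0) = 11/18
  P(Y|X=1) = (4/7, 3/7), H(Y|X=1) = 0.9852, weight P(X=1) = 7/18
H(Y|X) = 0.8997 bits

H(X) + H(Y|X) = 0.9641 + 0.8997 = 1.8638 bits

Both sides equal 1.8638 bits. ✓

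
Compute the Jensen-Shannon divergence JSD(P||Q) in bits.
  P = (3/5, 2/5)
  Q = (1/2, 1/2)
0.0073 bits

Jensen-Shannon divergence is:
JSD(P||Q) = 0.5 × D_KL(P||M) + 0.5 × D_KL(Q||M)
where M = 0.5 × (P + Q) is the mixture distribution.

M = 0.5 × (3/5, 2/5) + 0.5 × (1/2, 1/2) = (11/20, 9/20)

D_KL(P||M) = 0.0073 bits
D_KL(Q||M) = 0.0072 bits

JSD(P||Q) = 0.5 × 0.0073 + 0.5 × 0.0072 = 0.0073 bits

Unlike KL divergence, JSD is symmetric and bounded: 0 ≤ JSD ≤ log(2).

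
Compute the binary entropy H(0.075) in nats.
0.2664 nats

The binary entropy function is:
H(p) = -p log(p) - (1-p) log(1-p)

H(0.075) = -0.075 × log_e(0.075) - 0.925 × log_e(0.925)
H(0.075) = 0.2664 nats

Note: Binary entropy is maximized at p=0.5 (H=1 bit) and minimized at p=0 or p=1 (H=0).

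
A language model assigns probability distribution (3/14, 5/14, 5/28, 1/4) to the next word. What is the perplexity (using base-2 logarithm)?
3.8653

Perplexity is 2^H (or exp(H) for natural log).

First, H = -Σ p log p = 1.9506 bits
Perplexity = 2^1.9506 = 3.8653

Interpretation: The model's uncertainty is equivalent to choosing uniformly among 3.9 options.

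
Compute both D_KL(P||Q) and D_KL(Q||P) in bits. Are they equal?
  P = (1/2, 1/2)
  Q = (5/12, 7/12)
D_KL(P||Q) = 0.0203, D_KL(Q||P) = 0.0201

KL divergence is not symmetric: D_KL(P||Q) ≠ D_KL(Q||P) in general.

D_KL(P||Q) = 0.0203 bits
D_KL(Q||P) = 0.0201 bits

No, they are not equal!

This asymmetry is why KL divergence is not a true distance metric.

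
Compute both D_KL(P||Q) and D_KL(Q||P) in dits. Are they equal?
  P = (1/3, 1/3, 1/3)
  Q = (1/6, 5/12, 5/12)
D_KL(P||Q) = 0.0357, D_KL(Q||P) = 0.0306

KL divergence is not symmetric: D_KL(P||Q) ≠ D_KL(Q||P) in general.

D_KL(P||Q) = 0.0357 dits
D_KL(Q||P) = 0.0306 dits

No, they are not equal!

This asymmetry is why KL divergence is not a true distance metric.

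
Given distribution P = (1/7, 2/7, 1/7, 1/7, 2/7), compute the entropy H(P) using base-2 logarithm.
2.2359 bits

Shannon entropy is H(X) = -Σ p(x) log p(x).

For P = (1/7, 2/7, 1/7, 1/7, 2/7):
H = -1/7 × log_2(1/7) -2/7 × log_2(2/7) -1/7 × log_2(1/7) -1/7 × log_2(1/7) -2/7 × log_2(2/7)
H = 2.2359 bits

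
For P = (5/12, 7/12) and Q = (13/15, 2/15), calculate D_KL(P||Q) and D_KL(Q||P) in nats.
D_KL(P||Q) = 0.5558, D_KL(Q||P) = 0.4379

KL divergence is not symmetric: D_KL(P||Q) ≠ D_KL(Q||P) in general.

D_KL(P||Q) = 0.5558 nats
D_KL(Q||P) = 0.4379 nats

No, they are not equal!

This asymmetry is why KL divergence is not a true distance metric.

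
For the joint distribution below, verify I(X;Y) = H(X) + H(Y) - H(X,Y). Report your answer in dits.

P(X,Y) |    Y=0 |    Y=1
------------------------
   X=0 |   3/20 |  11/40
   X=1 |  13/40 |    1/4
I(X;Y) = 0.0097 dits

Mutual information has multiple equivalent forms:
- I(X;Y) = H(X) - H(X|Y)
- I(X;Y) = H(Y) - H(Y|X)
- I(X;Y) = H(X) + H(Y) - H(X,Y)

Computing all quantities:
H(X) = 0.2961, H(Y) = 0.3005, H(X,Y) = 0.5869
H(X|Y) = 0.2864, H(Y|X) = 0.2908

Verification:
H(X) - H(X|Y) = 0.2961 - 0.2864 = 0.0097
H(Y) - H(Y|X) = 0.3005 - 0.2908 = 0.0097
H(X) + H(Y) - H(X,Y) = 0.2961 + 0.3005 - 0.5869 = 0.0097

All forms give I(X;Y) = 0.0097 dits. ✓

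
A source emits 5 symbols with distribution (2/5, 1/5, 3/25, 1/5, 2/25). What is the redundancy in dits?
0.0620 dits

Redundancy measures how far a source is from maximum entropy:
R = H_max - H(X)

Maximum entropy for 5 symbols: H_max = log_10(5) = 0.6990 dits
Actual entropy: H(X) = 0.6370 dits
Redundancy: R = 0.6990 - 0.6370 = 0.0620 dits

This redundancy represents potential for compression: the source could be compressed by 0.0620 dits per symbol.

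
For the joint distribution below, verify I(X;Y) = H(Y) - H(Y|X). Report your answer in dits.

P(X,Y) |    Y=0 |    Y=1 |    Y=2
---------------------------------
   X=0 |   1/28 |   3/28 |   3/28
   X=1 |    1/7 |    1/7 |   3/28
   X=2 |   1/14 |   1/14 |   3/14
I(X;Y) = 0.0242 dits

Mutual information has multiple equivalent forms:
- I(X;Y) = H(X) - H(X|Y)
- I(X;Y) = H(Y) - H(Y|X)
- I(X;Y) = H(X) + H(Y) - H(X,Y)

Computing all quantities:
H(X) = 0.4696, H(Y) = 0.4667, H(X,Y) = 0.9120
H(X|Y) = 0.4454, H(Y|X) = 0.4424

Verification:
H(X) - H(X|Y) = 0.4696 - 0.4454 = 0.0242
H(Y) - H(Y|X) = 0.4667 - 0.4424 = 0.0242
H(X) + H(Y) - H(X,Y) = 0.4696 + 0.4667 - 0.9120 = 0.0242

All forms give I(X;Y) = 0.0242 dits. ✓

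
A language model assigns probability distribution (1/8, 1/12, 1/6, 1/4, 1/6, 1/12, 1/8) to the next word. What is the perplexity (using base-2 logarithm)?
6.5394

Perplexity is 2^H (or exp(H) for natural log).

First, H = -Σ p log p = 2.7091 bits
Perplexity = 2^2.7091 = 6.5394

Interpretation: The model's uncertainty is equivalent to choosing uniformly among 6.5 options.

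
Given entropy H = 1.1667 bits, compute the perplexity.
2.2450

Perplexity is 2^H (or exp(H) for natural log).

H = 1.1667 bits
Perplexity = 2^1.1667 = 2.2450

Interpretation: The model's uncertainty is equivalent to choosing uniformly among 2.2 options.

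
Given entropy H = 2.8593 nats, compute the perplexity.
17.4493

Perplexity is e^H (or exp(H) for natural log).

H = 2.8593 nats
Perplexity = e^2.8593 = 17.4493

Interpretation: The model's uncertainty is equivalent to choosing uniformly among 17.4 options.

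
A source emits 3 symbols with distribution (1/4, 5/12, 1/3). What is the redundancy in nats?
0.0211 nats

Redundancy measures how far a source is from maximum entropy:
R = H_max - H(X)

Maximum entropy for 3 symbols: H_max = log_e(3) = 1.0986 nats
Actual entropy: H(X) = 1.0776 nats
Redundancy: R = 1.0986 - 1.0776 = 0.0211 nats

This redundancy represents potential for compression: the source could be compressed by 0.0211 nats per symbol.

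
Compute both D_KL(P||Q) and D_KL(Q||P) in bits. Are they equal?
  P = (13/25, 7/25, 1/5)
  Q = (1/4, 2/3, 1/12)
D_KL(P||Q) = 0.4516, D_KL(Q||P) = 0.4650

KL divergence is not symmetric: D_KL(P||Q) ≠ D_KL(Q||P) in general.

D_KL(P||Q) = 0.4516 bits
D_KL(Q||P) = 0.4650 bits

No, they are not equal!

This asymmetry is why KL divergence is not a true distance metric.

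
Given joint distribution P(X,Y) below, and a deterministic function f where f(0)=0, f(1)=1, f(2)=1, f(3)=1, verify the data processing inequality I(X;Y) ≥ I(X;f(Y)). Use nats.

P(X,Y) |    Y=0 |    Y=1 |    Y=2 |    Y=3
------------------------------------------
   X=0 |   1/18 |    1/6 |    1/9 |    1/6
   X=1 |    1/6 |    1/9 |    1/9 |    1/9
I(X;Y) = 0.0403, I(X;f(Y)) = 0.0370, inequality holds: 0.0403 ≥ 0.0370

Data Processing Inequality: For any Markov chain X → Y → Z, we have I(X;Y) ≥ I(X;Z).

Here Z = f(Y) is a deterministic function of Y, forming X → Y → Z.

Original I(X;Y) = 0.0403 nats

After applying f:
P(X,Z) where Z=f(Y):
- P(X,Z=0) = P(X,Y=0)
- P(X,Z=1) = P(X,Y=1) + P(X,Y=2) + P(X,Y=3)

I(X;Z) = I(X;f(Y)) = 0.0370 nats

Verification: 0.0403 ≥ 0.0370 ✓

Information cannot be created by processing; the function f can only lose information about X.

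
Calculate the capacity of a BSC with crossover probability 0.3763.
0.0446 bits

For a binary symmetric channel (BSC) with error probability p:
Capacity C = 1 - H(p) bits per symbol

where H(p) = -p log₂(p) - (1-p) log₂(1-p) is the binary entropy function.

H(0.3763) = 0.9554 bits
C = 1 - 0.9554 = 0.0446 bits per symbol

This means we can reliably transmit up to 0.0446 bits of information per channel use.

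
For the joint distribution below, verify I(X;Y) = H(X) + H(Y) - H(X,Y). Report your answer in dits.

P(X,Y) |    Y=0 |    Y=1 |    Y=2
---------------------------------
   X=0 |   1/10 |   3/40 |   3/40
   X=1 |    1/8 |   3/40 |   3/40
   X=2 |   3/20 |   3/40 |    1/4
I(X;Y) = 0.0141 dits

Mutual information has multiple equivalent forms:
- I(X;Y) = H(X) - H(X|Y)
- I(X;Y) = H(Y) - H(Y|X)
- I(X;Y) = H(X) + H(Y) - H(X,Y)

Computing all quantities:
H(X) = 0.4583, H(Y) = 0.4647, H(X,Y) = 0.9088
H(X|Y) = 0.4442, H(Y|X) = 0.4506

Verification:
H(X) - H(X|Y) = 0.4583 - 0.4442 = 0.0141
H(Y) - H(Y|X) = 0.4647 - 0.4506 = 0.0141
H(X) + H(Y) - H(X,Y) = 0.4583 + 0.4647 - 0.9088 = 0.0141

All forms give I(X;Y) = 0.0141 dits. ✓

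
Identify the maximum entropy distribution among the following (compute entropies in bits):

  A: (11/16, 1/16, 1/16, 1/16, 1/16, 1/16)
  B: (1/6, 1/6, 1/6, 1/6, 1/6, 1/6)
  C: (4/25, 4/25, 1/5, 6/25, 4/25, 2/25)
B

For a discrete distribution over n outcomes, entropy is maximized by the uniform distribution.

Computing entropies:
H(A) = 1.6216 bits
H(B) = 2.5850 bits
H(C) = 2.5191 bits

The uniform distribution (where all probabilities equal 1/6) achieves the maximum entropy of log_2(6) = 2.5850 bits.

Distribution B has the highest entropy.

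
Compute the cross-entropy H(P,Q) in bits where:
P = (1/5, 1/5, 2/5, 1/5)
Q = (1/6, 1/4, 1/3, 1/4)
1.9510 bits

Cross-entropy: H(P,Q) = -Σ p(x) log q(x)

Alternatively: H(P,Q) = H(P) + D_KL(P||Q)
H(P) = 1.9219 bits
D_KL(P||Q) = 0.0290 bits

H(P,Q) = 1.9219 + 0.0290 = 1.9510 bits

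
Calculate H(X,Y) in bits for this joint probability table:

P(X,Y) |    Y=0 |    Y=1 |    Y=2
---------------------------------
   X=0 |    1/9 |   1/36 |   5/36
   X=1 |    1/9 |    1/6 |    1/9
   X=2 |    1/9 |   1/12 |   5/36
3.0731 bits

Joint entropy is H(X,Y) = -Σ_{x,y} p(x,y) log p(x,y).

Summing over all non-zero entries:
H(X,Y) = -[1/9·log_2(1/9) + 1/36·log_2(1/36) + 5/36·log_2(5/36) + 1/9·log_2(1/9) + 1/6·log_2(1/6) + 1/9·log_2(1/9) + 1/9·log_2(1/9) + 1/12·log_2(1/12) + 5/36·log_2(5/36)]
H(X,Y) = 3.0731 bits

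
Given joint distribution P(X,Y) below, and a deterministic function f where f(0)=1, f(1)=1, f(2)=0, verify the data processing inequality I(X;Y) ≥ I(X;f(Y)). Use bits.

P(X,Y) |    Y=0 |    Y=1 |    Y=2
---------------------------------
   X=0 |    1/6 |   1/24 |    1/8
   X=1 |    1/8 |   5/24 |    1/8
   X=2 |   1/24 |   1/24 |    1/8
I(X;Y) = 0.1177, I(X;f(Y)) = 0.0466, inequality holds: 0.1177 ≥ 0.0466

Data Processing Inequality: For any Markov chain X → Y → Z, we have I(X;Y) ≥ I(X;Z).

Here Z = f(Y) is a deterministic function of Y, forming X → Y → Z.

Original I(X;Y) = 0.1177 bits

After applying f:
P(X,Z) where Z=f(Y):
- P(X,Z=0) = P(X,Y=2)
- P(X,Z=1) = P(X,Y=0) + P(X,Y=1)

I(X;Z) = I(X;f(Y)) = 0.0466 bits

Verification: 0.1177 ≥ 0.0466 ✓

Information cannot be created by processing; the function f can only lose information about X.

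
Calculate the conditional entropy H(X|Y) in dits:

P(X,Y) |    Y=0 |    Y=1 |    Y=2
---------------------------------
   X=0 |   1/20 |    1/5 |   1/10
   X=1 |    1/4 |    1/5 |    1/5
0.2620 dits

Using the chain rule: H(X|Y) = H(X,Y) - H(Y)

First, compute H(X,Y) = 0.7349 dits

Marginal P(Y) = (3/10, 2/5, 3/10)
H(Y) = 0.4729 dits

H(X|Y) = H(X,Y) - H(Y) = 0.7349 - 0.4729 = 0.2620 dits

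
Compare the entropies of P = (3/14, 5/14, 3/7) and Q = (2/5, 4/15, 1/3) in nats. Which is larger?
Q

Computing entropies in nats:
H(P) = 1.0609
H(Q) = 1.0852

Distribution Q has higher entropy.

Intuition: The distribution closer to uniform (more spread out) has higher entropy.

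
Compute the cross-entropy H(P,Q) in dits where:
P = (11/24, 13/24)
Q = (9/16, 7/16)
0.3090 dits

Cross-entropy: H(P,Q) = -Σ p(x) log q(x)

Alternatively: H(P,Q) = H(P) + D_KL(P||Q)
H(P) = 0.2995 dits
D_KL(P||Q) = 0.0095 dits

H(P,Q) = 0.2995 + 0.0095 = 0.3090 dits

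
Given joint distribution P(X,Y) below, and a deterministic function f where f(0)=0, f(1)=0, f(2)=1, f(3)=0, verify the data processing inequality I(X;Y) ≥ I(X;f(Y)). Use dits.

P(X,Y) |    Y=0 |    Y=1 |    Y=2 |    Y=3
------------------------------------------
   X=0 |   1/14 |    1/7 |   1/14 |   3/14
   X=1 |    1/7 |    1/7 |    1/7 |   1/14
I(X;Y) = 0.0268, I(X;f(Y)) = 0.0067, inequality holds: 0.0268 ≥ 0.0067

Data Processing Inequality: For any Markov chain X → Y → Z, we have I(X;Y) ≥ I(X;Z).

Here Z = f(Y) is a deterministic function of Y, forming X → Y → Z.

Original I(X;Y) = 0.0268 dits

After applying f:
P(X,Z) where Z=f(Y):
- P(X,Z=0) = P(X,Y=0) + P(X,Y=1) + P(X,Y=3)
- P(X,Z=1) = P(X,Y=2)

I(X;Z) = I(X;f(Y)) = 0.0067 dits

Verification: 0.0268 ≥ 0.0067 ✓

Information cannot be created by processing; the function f can only lose information about X.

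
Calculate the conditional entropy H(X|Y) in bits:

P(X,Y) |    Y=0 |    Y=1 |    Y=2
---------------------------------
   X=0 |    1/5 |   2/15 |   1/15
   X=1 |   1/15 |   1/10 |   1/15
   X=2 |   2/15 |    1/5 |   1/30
1.4987 bits

Using the chain rule: H(X|Y) = H(X,Y) - H(Y)

First, compute H(X,Y) = 2.9811 bits

Marginal P(Y) = (2/5, 13/30, 1/6)
H(Y) = 1.4824 bits

H(X|Y) = H(X,Y) - H(Y) = 2.9811 - 1.4824 = 1.4987 bits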